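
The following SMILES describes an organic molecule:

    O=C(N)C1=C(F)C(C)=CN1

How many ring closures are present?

1

In SMILES, each pair of matching ring-closure digits denotes one ring-closing bond; the number of such bonds equals the number of independent rings.
Ring-closure bonds here: 1.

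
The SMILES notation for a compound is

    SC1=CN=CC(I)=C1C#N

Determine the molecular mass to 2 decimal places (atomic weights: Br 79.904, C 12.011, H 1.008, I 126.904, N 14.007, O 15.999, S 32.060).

First, the molecular formula is C6H3IN2S (counting implicit H from valence).
  C: 6 × 12.011 = 72.066
  H: 3 × 1.008 = 3.024
  I: 1 × 126.904 = 126.904
  N: 2 × 14.007 = 28.014
  S: 1 × 32.060 = 32.060
Sum: 6×12.011 + 3×1.008 + 1×126.904 + 2×14.007 + 1×32.060 = 262.068 → 262.07 g/mol.

262.07 g/mol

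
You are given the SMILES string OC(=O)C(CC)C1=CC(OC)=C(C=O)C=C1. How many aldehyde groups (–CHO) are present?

1

The aldehyde motif appears at heavy-atom position 13 in the SMILES.
Other groups present: 1 carboxylic acid, 1 ether.
Aldehyde count: 1.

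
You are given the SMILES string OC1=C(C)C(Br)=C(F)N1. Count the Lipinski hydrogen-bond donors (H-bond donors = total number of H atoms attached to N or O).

2

Donors: find every N or O and count the H atoms it carries.
  atom 1 (O): bond orders sum to 1 → 1 H
  atom 9 (N): bond orders sum to 2 → 1 H
Lipinski HBD = 2.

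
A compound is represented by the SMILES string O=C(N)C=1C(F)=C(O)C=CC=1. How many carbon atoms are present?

7

Count every carbon token in the SMILES (each C, including those in ring-closure positions and inside branches).
Carbon count: 7.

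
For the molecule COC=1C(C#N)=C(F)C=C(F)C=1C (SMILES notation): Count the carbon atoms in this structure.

9

Count every carbon token in the SMILES (each C, including those in ring-closure positions and inside branches).
Carbon count: 9.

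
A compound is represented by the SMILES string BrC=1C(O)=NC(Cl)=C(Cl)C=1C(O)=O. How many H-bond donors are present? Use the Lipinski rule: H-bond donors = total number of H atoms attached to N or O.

2

Donors: find every N or O and count the H atoms it carries.
  atom 4 (O): bond orders sum to 1 → 1 H
  atom 5 (N): bond orders sum to 3 → 0 H
  atom 12 (O): bond orders sum to 1 → 1 H
  atom 13 (O): bond orders sum to 2 → 0 H
Lipinski HBD = 2.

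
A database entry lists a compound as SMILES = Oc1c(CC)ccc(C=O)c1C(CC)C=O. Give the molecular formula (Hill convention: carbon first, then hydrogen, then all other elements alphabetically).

Walk through each heavy atom and fill implicit hydrogens from standard valence (C 4, N 3, O 2, S 2, halogen 1); for lowercase aromatic atoms, an aromatic c carries 1 H when it has two neighbours and 0 H with three, and aromatic n carries 0 H:
  atom 1: O, bond orders sum to 1 (valence 2) → 1 H
  atom 2: aromatic c, 3 neighbours → 0 H
  atom 3: aromatic c, 3 neighbours → 0 H
  atom 4: C, bond orders sum to 2 (valence 4) → 2 H
  atom 5: C, bond orders sum to 1 (valence 4) → 3 H
  atom 6: aromatic c, 2 neighbours → 1 H
  atom 7: aromatic c, 2 neighbours → 1 H
  atom 8: aromatic c, 3 neighbours → 0 H
  atom 9: C, bond orders sum to 3 (valence 4) → 1 H
  atom 10: O, bond orders sum to 2 (valence 2) → 0 H
  atom 11: aromatic c, 3 neighbours → 0 H
  atom 12: C, bond orders sum to 3 (valence 4) → 1 H
  atom 13: C, bond orders sum to 2 (valence 4) → 2 H
  atom 14: C, bond orders sum to 1 (valence 4) → 3 H
  atom 15: C, bond orders sum to 3 (valence 4) → 1 H
  atom 16: O, bond orders sum to 2 (valence 2) → 0 H
Totals → C:13, H:16, O:3.
In Hill order: C13H16O3.

C13H16O3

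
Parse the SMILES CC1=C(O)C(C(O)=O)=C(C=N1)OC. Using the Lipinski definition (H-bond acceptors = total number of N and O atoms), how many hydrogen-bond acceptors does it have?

5

N atoms: 1; O atoms: 4.
Lipinski HBA = 1 + 4 = 5.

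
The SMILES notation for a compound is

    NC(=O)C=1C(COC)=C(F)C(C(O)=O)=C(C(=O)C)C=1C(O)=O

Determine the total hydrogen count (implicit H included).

12

Walk through each heavy atom and fill implicit hydrogens from standard valence (C 4, N 3, O 2, S 2, halogen 1):
  atom 1: N, bond orders sum to 1 (valence 3) → 2 H
  atom 2: C, bond orders sum to 4 (valence 4) → 0 H
  atom 3: O, bond orders sum to 2 (valence 2) → 0 H
  atom 4: C, bond orders sum to 4 (valence 4) → 0 H
  atom 5: C, bond orders sum to 4 (valence 4) → 0 H
  atom 6: C, bond orders sum to 2 (valence 4) → 2 H
  atom 7: O, bond orders sum to 2 (valence 2) → 0 H
  atom 8: C, bond orders sum to 1 (valence 4) → 3 H
  atom 9: C, bond orders sum to 4 (valence 4) → 0 H
  atom 10: F (halogen, monovalent) → 0 H
  atom 11: C, bond orders sum to 4 (valence 4) → 0 H
  atom 12: C, bond orders sum to 4 (valence 4) → 0 H
  atom 13: O, bond orders sum to 1 (valence 2) → 1 H
  atom 14: O, bond orders sum to 2 (valence 2) → 0 H
  atom 15: C, bond orders sum to 4 (valence 4) → 0 H
  atom 16: C, bond orders sum to 4 (valence 4) → 0 H
  atom 17: O, bond orders sum to 2 (valence 2) → 0 H
  atom 18: C, bond orders sum to 1 (valence 4) → 3 H
  atom 19: C, bond orders sum to 4 (valence 4) → 0 H
  atom 20: C, bond orders sum to 4 (valence 4) → 0 H
  atom 21: O, bond orders sum to 1 (valence 2) → 1 H
  atom 22: O, bond orders sum to 2 (valence 2) → 0 H
Total hydrogens: 12.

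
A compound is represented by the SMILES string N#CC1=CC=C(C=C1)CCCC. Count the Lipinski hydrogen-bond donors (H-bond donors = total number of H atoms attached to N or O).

Donors: find every N or O and count the H atoms it carries.
  atom 1 (N): bond orders sum to 3 → 0 H
Lipinski HBD = 0.

0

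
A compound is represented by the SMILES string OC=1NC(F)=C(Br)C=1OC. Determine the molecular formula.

C5H5BrFNO2

Walk through each heavy atom and fill implicit hydrogens from standard valence (C 4, N 3, O 2, S 2, halogen 1):
  atom 1: O, bond orders sum to 1 (valence 2) → 1 H
  atom 2: C, bond orders sum to 4 (valence 4) → 0 H
  atom 3: N, bond orders sum to 2 (valence 3) → 1 H
  atom 4: C, bond orders sum to 4 (valence 4) → 0 H
  atom 5: F (halogen, monovalent) → 0 H
  atom 6: C, bond orders sum to 4 (valence 4) → 0 H
  atom 7: Br (halogen, monovalent) → 0 H
  atom 8: C, bond orders sum to 4 (valence 4) → 0 H
  atom 9: O, bond orders sum to 2 (valence 2) → 0 H
  atom 10: C, bond orders sum to 1 (valence 4) → 3 H
Totals → C:5, H:5, Br:1, F:1, N:1, O:2.
In Hill order: C5H5BrFNO2.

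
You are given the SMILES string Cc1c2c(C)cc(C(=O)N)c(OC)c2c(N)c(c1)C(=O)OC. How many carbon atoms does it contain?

16

Count every carbon token in the SMILES (each C, including those in ring-closure positions and inside branches).
Carbon count: 16.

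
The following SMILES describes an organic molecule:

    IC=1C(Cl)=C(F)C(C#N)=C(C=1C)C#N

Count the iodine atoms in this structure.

Scan the SMILES for I atoms (remember two-letter symbols like Cl and Br are single atoms).
Iodine count: 1.

1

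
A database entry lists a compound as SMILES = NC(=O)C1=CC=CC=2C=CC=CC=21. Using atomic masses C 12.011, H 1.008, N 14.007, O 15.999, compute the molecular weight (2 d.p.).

First, the molecular formula is C11H9NO (counting implicit H from valence).
  C: 11 × 12.011 = 132.121
  H: 9 × 1.008 = 9.072
  N: 1 × 14.007 = 14.007
  O: 1 × 15.999 = 15.999
Sum: 11×12.011 + 9×1.008 + 1×14.007 + 1×15.999 = 171.199 → 171.20 g/mol.

171.20 g/mol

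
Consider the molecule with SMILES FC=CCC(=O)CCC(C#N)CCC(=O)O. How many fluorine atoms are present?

1

Scan the SMILES for F atoms (remember two-letter symbols like Cl and Br are single atoms).
Fluorine count: 1.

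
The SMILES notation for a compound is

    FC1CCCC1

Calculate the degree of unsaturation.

Degree of unsaturation = (number of rings) + (number of π bonds).
Ring closures in the SMILES: 1.
π bonds: none → 0 DoU from unsaturation.
Total DoU = 1 + 0 = 1.

1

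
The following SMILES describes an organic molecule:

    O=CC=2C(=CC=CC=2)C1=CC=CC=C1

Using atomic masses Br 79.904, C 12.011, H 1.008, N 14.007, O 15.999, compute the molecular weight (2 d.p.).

182.22 g/mol

First, the molecular formula is C13H10O (counting implicit H from valence).
  C: 13 × 12.011 = 156.143
  H: 10 × 1.008 = 10.080
  O: 1 × 15.999 = 15.999
Sum: 13×12.011 + 10×1.008 + 1×15.999 = 182.222 → 182.22 g/mol.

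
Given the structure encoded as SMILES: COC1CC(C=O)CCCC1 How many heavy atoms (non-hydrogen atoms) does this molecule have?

Every atom symbol written in the SMILES (organic subset) is one heavy atom; implicit H are not written.
Heavy atoms by element → C:9, O:2.
Total: 11.

11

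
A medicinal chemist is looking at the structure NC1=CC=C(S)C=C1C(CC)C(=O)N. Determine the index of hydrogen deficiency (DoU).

5

Molecular formula: C10H14N2OS.
DoU = (2C + 2 + N − H − X) / 2, where X is the halogen count and O/S are ignored.
    = (2·10 + 2 + 2 − 14 − 0) / 2 = 10 / 2 = 5.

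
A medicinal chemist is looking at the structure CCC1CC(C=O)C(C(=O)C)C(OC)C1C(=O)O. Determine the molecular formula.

Walk through each heavy atom and fill implicit hydrogens from standard valence (C 4, N 3, O 2, S 2, halogen 1):
  atom 1: C, bond orders sum to 1 (valence 4) → 3 H
  atom 2: C, bond orders sum to 2 (valence 4) → 2 H
  atom 3: C, bond orders sum to 3 (valence 4) → 1 H
  atom 4: C, bond orders sum to 2 (valence 4) → 2 H
  atom 5: C, bond orders sum to 3 (valence 4) → 1 H
  atom 6: C, bond orders sum to 3 (valence 4) → 1 H
  atom 7: O, bond orders sum to 2 (valence 2) → 0 H
  atom 8: C, bond orders sum to 3 (valence 4) → 1 H
  atom 9: C, bond orders sum to 4 (valence 4) → 0 H
  atom 10: O, bond orders sum to 2 (valence 2) → 0 H
  atom 11: C, bond orders sum to 1 (valence 4) → 3 H
  atom 12: C, bond orders sum to 3 (valence 4) → 1 H
  atom 13: O, bond orders sum to 2 (valence 2) → 0 H
  atom 14: C, bond orders sum to 1 (valence 4) → 3 H
  atom 15: C, bond orders sum to 3 (valence 4) → 1 H
  atom 16: C, bond orders sum to 4 (valence 4) → 0 H
  atom 17: O, bond orders sum to 2 (valence 2) → 0 H
  atom 18: O, bond orders sum to 1 (valence 2) → 1 H
Totals → C:13, H:20, O:5.

C13H20O5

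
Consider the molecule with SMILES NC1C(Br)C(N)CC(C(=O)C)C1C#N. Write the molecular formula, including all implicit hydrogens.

Walk through each heavy atom and fill implicit hydrogens from standard valence (C 4, N 3, O 2, S 2, halogen 1):
  atom 1: N, bond orders sum to 1 (valence 3) → 2 H
  atom 2: C, bond orders sum to 3 (valence 4) → 1 H
  atom 3: C, bond orders sum to 3 (valence 4) → 1 H
  atom 4: Br (halogen, monovalent) → 0 H
  atom 5: C, bond orders sum to 3 (valence 4) → 1 H
  atom 6: N, bond orders sum to 1 (valence 3) → 2 H
  atom 7: C, bond orders sum to 2 (valence 4) → 2 H
  atom 8: C, bond orders sum to 3 (valence 4) → 1 H
  atom 9: C, bond orders sum to 4 (valence 4) → 0 H
  atom 10: O, bond orders sum to 2 (valence 2) → 0 H
  atom 11: C, bond orders sum to 1 (valence 4) → 3 H
  atom 12: C, bond orders sum to 3 (valence 4) → 1 H
  atom 13: C, bond orders sum to 4 (valence 4) → 0 H
  atom 14: N, bond orders sum to 3 (valence 3) → 0 H
Totals → C:9, H:14, Br:1, N:3, O:1.

C9H14BrN3O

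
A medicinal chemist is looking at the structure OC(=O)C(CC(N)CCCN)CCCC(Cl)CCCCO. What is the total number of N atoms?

2

Scan the SMILES for N atoms (remember two-letter symbols like Cl and Br are single atoms).
Nitrogen count: 2.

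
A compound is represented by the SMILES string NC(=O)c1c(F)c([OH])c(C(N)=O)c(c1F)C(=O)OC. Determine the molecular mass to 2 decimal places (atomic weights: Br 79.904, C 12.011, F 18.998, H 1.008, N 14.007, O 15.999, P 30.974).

First, the molecular formula is C10H8F2N2O5 (counting implicit H from valence).
  C: 10 × 12.011 = 120.110
  F: 2 × 18.998 = 37.996
  H: 8 × 1.008 = 8.064
  N: 2 × 14.007 = 28.014
  O: 5 × 15.999 = 79.995
Sum: 10×12.011 + 2×18.998 + 8×1.008 + 2×14.007 + 5×15.999 = 274.179 → 274.18 g/mol.

274.18 g/mol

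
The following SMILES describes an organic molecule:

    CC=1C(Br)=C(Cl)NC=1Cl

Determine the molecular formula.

Walk through each heavy atom and fill implicit hydrogens from standard valence (C 4, N 3, O 2, S 2, halogen 1):
  atom 1: C, bond orders sum to 1 (valence 4) → 3 H
  atom 2: C, bond orders sum to 4 (valence 4) → 0 H
  atom 3: C, bond orders sum to 4 (valence 4) → 0 H
  atom 4: Br (halogen, monovalent) → 0 H
  atom 5: C, bond orders sum to 4 (valence 4) → 0 H
  atom 6: Cl (halogen, monovalent) → 0 H
  atom 7: N, bond orders sum to 2 (valence 3) → 1 H
  atom 8: C, bond orders sum to 4 (valence 4) → 0 H
  atom 9: Cl (halogen, monovalent) → 0 H
Totals → C:5, H:4, Br:1, Cl:2, N:1.

C5H4BrCl2N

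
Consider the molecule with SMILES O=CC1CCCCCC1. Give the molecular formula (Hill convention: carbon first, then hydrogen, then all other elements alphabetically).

Walk through each heavy atom and fill implicit hydrogens from standard valence (C 4, N 3, O 2, S 2, halogen 1):
  atom 1: O, bond orders sum to 2 (valence 2) → 0 H
  atom 2: C, bond orders sum to 3 (valence 4) → 1 H
  atom 3: C, bond orders sum to 3 (valence 4) → 1 H
  atom 4: C, bond orders sum to 2 (valence 4) → 2 H
  atom 5: C, bond orders sum to 2 (valence 4) → 2 H
  atom 6: C, bond orders sum to 2 (valence 4) → 2 H
  atom 7: C, bond orders sum to 2 (valence 4) → 2 H
  atom 8: C, bond orders sum to 2 (valence 4) → 2 H
  atom 9: C, bond orders sum to 2 (valence 4) → 2 H
Totals → C:8, H:14, O:1.
In Hill order: C8H14O.

C8H14O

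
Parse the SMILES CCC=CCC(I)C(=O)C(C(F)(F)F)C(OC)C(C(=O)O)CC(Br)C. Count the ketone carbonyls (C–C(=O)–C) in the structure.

1

The ketone motif appears at heavy-atom position 8 in the SMILES.
Other groups present: 1 alkene, 1 carboxylic acid, 1 ether.
Ketone count: 1.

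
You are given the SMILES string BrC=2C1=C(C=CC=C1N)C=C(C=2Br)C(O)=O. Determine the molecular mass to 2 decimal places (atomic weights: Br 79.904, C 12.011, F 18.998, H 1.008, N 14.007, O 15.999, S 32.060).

344.99 g/mol

First, the molecular formula is C11H7Br2NO2 (counting implicit H from valence).
  Br: 2 × 79.904 = 159.808
  C: 11 × 12.011 = 132.121
  H: 7 × 1.008 = 7.056
  N: 1 × 14.007 = 14.007
  O: 2 × 15.999 = 31.998
Sum: 2×79.904 + 11×12.011 + 7×1.008 + 1×14.007 + 2×15.999 = 344.990 → 344.99 g/mol.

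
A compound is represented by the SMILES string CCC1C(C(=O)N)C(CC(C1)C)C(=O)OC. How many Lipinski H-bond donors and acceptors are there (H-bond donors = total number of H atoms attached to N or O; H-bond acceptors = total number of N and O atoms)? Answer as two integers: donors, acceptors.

Donors: find every N or O and count the H atoms it carries.
  atom 6 (O): bond orders sum to 2 → 0 H
  atom 7 (N): bond orders sum to 1 → 2 H
  atom 14 (O): bond orders sum to 2 → 0 H
  atom 15 (O): bond orders sum to 2 → 0 H
Lipinski HBD = 2.
Acceptors: N atoms = 1, O atoms = 3 → HBA = 4.

2, 4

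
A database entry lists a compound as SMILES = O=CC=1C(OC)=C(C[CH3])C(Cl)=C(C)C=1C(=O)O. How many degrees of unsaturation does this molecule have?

Degree of unsaturation = (number of rings) + (number of π bonds).
Ring closures in the SMILES: 1.
π bonds: 5 double bonds (each 1 DoU) → 5 DoU from unsaturation.
Total DoU = 1 + 5 = 6.

6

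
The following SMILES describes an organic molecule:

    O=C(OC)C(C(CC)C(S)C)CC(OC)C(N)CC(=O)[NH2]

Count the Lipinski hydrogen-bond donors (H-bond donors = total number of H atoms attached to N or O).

Donors: find every N or O and count the H atoms it carries.
  atom 1 (O): bond orders sum to 2 → 0 H
  atom 3 (O): bond orders sum to 2 → 0 H
  atom 14 (O): bond orders sum to 2 → 0 H
  atom 17 (N): bond orders sum to 1 → 2 H
  atom 20 (O): bond orders sum to 2 → 0 H
  atom 21 (N): bond orders sum to 1 → 2 H
Lipinski HBD = 4.

4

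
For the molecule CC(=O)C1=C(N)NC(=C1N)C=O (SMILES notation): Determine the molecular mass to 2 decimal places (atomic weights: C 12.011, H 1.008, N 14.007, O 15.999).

First, the molecular formula is C7H9N3O2 (counting implicit H from valence).
  C: 7 × 12.011 = 84.077
  H: 9 × 1.008 = 9.072
  N: 3 × 14.007 = 42.021
  O: 2 × 15.999 = 31.998
Sum: 7×12.011 + 9×1.008 + 3×14.007 + 2×15.999 = 167.168 → 167.17 g/mol.

167.17 g/mol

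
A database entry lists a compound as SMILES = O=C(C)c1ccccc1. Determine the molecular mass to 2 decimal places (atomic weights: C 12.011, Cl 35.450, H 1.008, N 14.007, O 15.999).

120.15 g/mol

First, the molecular formula is C8H8O (counting implicit H from valence).
  C: 8 × 12.011 = 96.088
  H: 8 × 1.008 = 8.064
  O: 1 × 15.999 = 15.999
Sum: 8×12.011 + 8×1.008 + 1×15.999 = 120.151 → 120.15 g/mol.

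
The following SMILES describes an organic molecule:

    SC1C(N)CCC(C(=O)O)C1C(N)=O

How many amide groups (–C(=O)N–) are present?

The amide motif appears at heavy-atom position 12 in the SMILES.
Other groups present: 1 carboxylic acid, 1 primary amine, 1 thiol.
Amide count: 1.

1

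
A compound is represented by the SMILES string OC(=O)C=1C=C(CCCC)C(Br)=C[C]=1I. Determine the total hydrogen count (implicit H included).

12

Walk through each heavy atom and fill implicit hydrogens from standard valence (C 4, N 3, O 2, S 2, halogen 1):
  atom 1: O, bond orders sum to 1 (valence 2) → 1 H
  atom 2: C, bond orders sum to 4 (valence 4) → 0 H
  atom 3: O, bond orders sum to 2 (valence 2) → 0 H
  atom 4: C, bond orders sum to 4 (valence 4) → 0 H
  atom 5: C, bond orders sum to 3 (valence 4) → 1 H
  atom 6: C, bond orders sum to 4 (valence 4) → 0 H
  atom 7: C, bond orders sum to 2 (valence 4) → 2 H
  atom 8: C, bond orders sum to 2 (valence 4) → 2 H
  atom 9: C, bond orders sum to 2 (valence 4) → 2 H
  atom 10: C, bond orders sum to 1 (valence 4) → 3 H
  atom 11: C, bond orders sum to 4 (valence 4) → 0 H
  atom 12: Br (halogen, monovalent) → 0 H
  atom 13: C, bond orders sum to 3 (valence 4) → 1 H
  atom 14: C with explicit H count 0
  atom 15: I (halogen, monovalent) → 0 H
Total hydrogens: 12.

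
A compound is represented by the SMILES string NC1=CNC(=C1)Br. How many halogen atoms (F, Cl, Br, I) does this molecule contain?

Halogen atoms appear at heavy-atom position 7 (1×Br).
Other groups present: 1 primary amine.
Halogen count: 1.

1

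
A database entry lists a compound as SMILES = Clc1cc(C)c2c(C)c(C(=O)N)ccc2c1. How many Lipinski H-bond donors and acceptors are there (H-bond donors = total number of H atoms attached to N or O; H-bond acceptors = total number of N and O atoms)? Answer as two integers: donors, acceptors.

2, 2

Donors: find every N or O and count the H atoms it carries.
  atom 11 (O): bond orders sum to 2 → 0 H
  atom 12 (N): bond orders sum to 1 → 2 H
Lipinski HBD = 2.
Acceptors: N atoms = 1, O atoms = 1 → HBA = 2.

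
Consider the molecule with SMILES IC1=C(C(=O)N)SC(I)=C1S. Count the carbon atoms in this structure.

5

Count every carbon token in the SMILES (each C, including those in ring-closure positions and inside branches).
Carbon count: 5.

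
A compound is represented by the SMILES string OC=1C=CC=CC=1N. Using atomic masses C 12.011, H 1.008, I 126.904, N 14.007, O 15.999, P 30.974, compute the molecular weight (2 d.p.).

109.13 g/mol

First, the molecular formula is C6H7NO (counting implicit H from valence).
  C: 6 × 12.011 = 72.066
  H: 7 × 1.008 = 7.056
  N: 1 × 14.007 = 14.007
  O: 1 × 15.999 = 15.999
Sum: 6×12.011 + 7×1.008 + 1×14.007 + 1×15.999 = 109.128 → 109.13 g/mol.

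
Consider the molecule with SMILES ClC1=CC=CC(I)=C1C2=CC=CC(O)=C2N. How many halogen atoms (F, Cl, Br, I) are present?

2

Halogen atoms appear at heavy-atom positions 1, 7 (1×Cl, 1×I).
Other groups present: 1 hydroxyl, 1 primary amine.
Halogen count: 2.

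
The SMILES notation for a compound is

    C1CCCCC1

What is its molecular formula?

Walk through each heavy atom and fill implicit hydrogens from standard valence (C 4, N 3, O 2, S 2, halogen 1):
  atom 1: C, bond orders sum to 2 (valence 4) → 2 H
  atom 2: C, bond orders sum to 2 (valence 4) → 2 H
  atom 3: C, bond orders sum to 2 (valence 4) → 2 H
  atom 4: C, bond orders sum to 2 (valence 4) → 2 H
  atom 5: C, bond orders sum to 2 (valence 4) → 2 H
  atom 6: C, bond orders sum to 2 (valence 4) → 2 H
Totals → C:6, H:12.
In Hill order: C6H12.

C6H12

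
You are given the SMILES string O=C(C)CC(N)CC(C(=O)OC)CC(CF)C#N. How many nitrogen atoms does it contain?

2

Scan the SMILES for N atoms (remember two-letter symbols like Cl and Br are single atoms).
Nitrogen count: 2.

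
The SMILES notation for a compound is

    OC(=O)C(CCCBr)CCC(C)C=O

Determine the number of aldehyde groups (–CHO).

The aldehyde motif appears at heavy-atom position 13 in the SMILES.
Other groups present: 1 carboxylic acid.
Aldehyde count: 1.

1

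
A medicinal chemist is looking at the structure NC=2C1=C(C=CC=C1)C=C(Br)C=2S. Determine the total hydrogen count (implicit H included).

Walk through each heavy atom and fill implicit hydrogens from standard valence (C 4, N 3, O 2, S 2, halogen 1):
  atom 1: N, bond orders sum to 1 (valence 3) → 2 H
  atom 2: C, bond orders sum to 4 (valence 4) → 0 H
  atom 3: C, bond orders sum to 4 (valence 4) → 0 H
  atom 4: C, bond orders sum to 4 (valence 4) → 0 H
  atom 5: C, bond orders sum to 3 (valence 4) → 1 H
  atom 6: C, bond orders sum to 3 (valence 4) → 1 H
  atom 7: C, bond orders sum to 3 (valence 4) → 1 H
  atom 8: C, bond orders sum to 3 (valence 4) → 1 H
  atom 9: C, bond orders sum to 3 (valence 4) → 1 H
  atom 10: C, bond orders sum to 4 (valence 4) → 0 H
  atom 11: Br (halogen, monovalent) → 0 H
  atom 12: C, bond orders sum to 4 (valence 4) → 0 H
  atom 13: S, bond orders sum to 1 (valence 2) → 1 H
Total hydrogens: 8.

8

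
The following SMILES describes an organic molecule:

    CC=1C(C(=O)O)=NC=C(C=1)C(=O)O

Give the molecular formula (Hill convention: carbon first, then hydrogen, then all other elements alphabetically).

C8H7NO4

Walk through each heavy atom and fill implicit hydrogens from standard valence (C 4, N 3, O 2, S 2, halogen 1):
  atom 1: C, bond orders sum to 1 (valence 4) → 3 H
  atom 2: C, bond orders sum to 4 (valence 4) → 0 H
  atom 3: C, bond orders sum to 4 (valence 4) → 0 H
  atom 4: C, bond orders sum to 4 (valence 4) → 0 H
  atom 5: O, bond orders sum to 2 (valence 2) → 0 H
  atom 6: O, bond orders sum to 1 (valence 2) → 1 H
  atom 7: N, bond orders sum to 3 (valence 3) → 0 H
  atom 8: C, bond orders sum to 3 (valence 4) → 1 H
  atom 9: C, bond orders sum to 4 (valence 4) → 0 H
  atom 10: C, bond orders sum to 3 (valence 4) → 1 H
  atom 11: C, bond orders sum to 4 (valence 4) → 0 H
  atom 12: O, bond orders sum to 2 (valence 2) → 0 H
  atom 13: O, bond orders sum to 1 (valence 2) → 1 H
Totals → C:8, H:7, N:1, O:4.
In Hill order: C8H7NO4.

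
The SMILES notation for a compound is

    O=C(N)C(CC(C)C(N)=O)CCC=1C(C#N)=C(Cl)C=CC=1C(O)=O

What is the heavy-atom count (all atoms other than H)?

Every atom symbol written in the SMILES (organic subset) is one heavy atom; implicit H are not written.
Heavy atoms by element → C:16, Cl:1, N:3, O:4.
Total: 24.

24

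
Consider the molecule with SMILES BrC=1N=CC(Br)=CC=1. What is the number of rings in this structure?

In SMILES, each pair of matching ring-closure digits denotes one ring-closing bond; the number of such bonds equals the number of independent rings.
Ring-closure bonds here: 1.

1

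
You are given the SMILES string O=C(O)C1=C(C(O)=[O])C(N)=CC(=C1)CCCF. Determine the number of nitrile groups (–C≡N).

Scan the SMILES for the nitrile motif — none present.
Groups that are present: 2 carboxylic acid, 1 primary amine.

0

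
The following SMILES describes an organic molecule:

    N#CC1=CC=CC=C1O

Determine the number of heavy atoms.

9

Every atom symbol written in the SMILES (organic subset) is one heavy atom; implicit H are not written.
Heavy atoms by element → C:7, N:1, O:1.
Total: 9.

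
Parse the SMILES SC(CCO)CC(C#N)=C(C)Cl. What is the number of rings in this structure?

In SMILES, each pair of matching ring-closure digits denotes one ring-closing bond; the number of such bonds equals the number of independent rings.
Ring-closure bonds here: 0.

0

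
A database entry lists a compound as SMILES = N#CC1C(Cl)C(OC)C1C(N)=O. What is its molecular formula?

Walk through each heavy atom and fill implicit hydrogens from standard valence (C 4, N 3, O 2, S 2, halogen 1):
  atom 1: N, bond orders sum to 3 (valence 3) → 0 H
  atom 2: C, bond orders sum to 4 (valence 4) → 0 H
  atom 3: C, bond orders sum to 3 (valence 4) → 1 H
  atom 4: C, bond orders sum to 3 (valence 4) → 1 H
  atom 5: Cl (halogen, monovalent) → 0 H
  atom 6: C, bond orders sum to 3 (valence 4) → 1 H
  atom 7: O, bond orders sum to 2 (valence 2) → 0 H
  atom 8: C, bond orders sum to 1 (valence 4) → 3 H
  atom 9: C, bond orders sum to 3 (valence 4) → 1 H
  atom 10: C, bond orders sum to 4 (valence 4) → 0 H
  atom 11: N, bond orders sum to 1 (valence 3) → 2 H
  atom 12: O, bond orders sum to 2 (valence 2) → 0 H
Totals → C:7, H:9, Cl:1, N:2, O:2.
In Hill order: C7H9ClN2O2.

C7H9ClN2O2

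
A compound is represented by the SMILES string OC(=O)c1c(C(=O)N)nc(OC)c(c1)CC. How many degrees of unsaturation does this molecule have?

6

Molecular formula: C10H12N2O4.
DoU = (2C + 2 + N − H − X) / 2, where X is the halogen count and O/S are ignored.
    = (2·10 + 2 + 2 − 12 − 0) / 2 = 12 / 2 = 6.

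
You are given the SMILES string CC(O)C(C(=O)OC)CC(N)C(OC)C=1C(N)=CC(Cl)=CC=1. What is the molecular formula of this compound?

C15H23ClN2O4

Walk through each heavy atom and fill implicit hydrogens from standard valence (C 4, N 3, O 2, S 2, halogen 1):
  atom 1: C, bond orders sum to 1 (valence 4) → 3 H
  atom 2: C, bond orders sum to 3 (valence 4) → 1 H
  atom 3: O, bond orders sum to 1 (valence 2) → 1 H
  atom 4: C, bond orders sum to 3 (valence 4) → 1 H
  atom 5: C, bond orders sum to 4 (valence 4) → 0 H
  atom 6: O, bond orders sum to 2 (valence 2) → 0 H
  atom 7: O, bond orders sum to 2 (valence 2) → 0 H
  atom 8: C, bond orders sum to 1 (valence 4) → 3 H
  atom 9: C, bond orders sum to 2 (valence 4) → 2 H
  atom 10: C, bond orders sum to 3 (valence 4) → 1 H
  atom 11: N, bond orders sum to 1 (valence 3) → 2 H
  atom 12: C, bond orders sum to 3 (valence 4) → 1 H
  atom 13: O, bond orders sum to 2 (valence 2) → 0 H
  atom 14: C, bond orders sum to 1 (valence 4) → 3 H
  atom 15: C, bond orders sum to 4 (valence 4) → 0 H
  atom 16: C, bond orders sum to 4 (valence 4) → 0 H
  atom 17: N, bond orders sum to 1 (valence 3) → 2 H
  atom 18: C, bond orders sum to 3 (valence 4) → 1 H
  atom 19: C, bond orders sum to 4 (valence 4) → 0 H
  atom 20: Cl (halogen, monovalent) → 0 H
  atom 21: C, bond orders sum to 3 (valence 4) → 1 H
  atom 22: C, bond orders sum to 3 (valence 4) → 1 H
Totals → C:15, H:23, Cl:1, N:2, O:4.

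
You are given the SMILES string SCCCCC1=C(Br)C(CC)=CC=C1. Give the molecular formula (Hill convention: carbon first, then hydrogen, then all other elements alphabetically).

C12H17BrS

Walk through each heavy atom and fill implicit hydrogens from standard valence (C 4, N 3, O 2, S 2, halogen 1):
  atom 1: S, bond orders sum to 1 (valence 2) → 1 H
  atom 2: C, bond orders sum to 2 (valence 4) → 2 H
  atom 3: C, bond orders sum to 2 (valence 4) → 2 H
  atom 4: C, bond orders sum to 2 (valence 4) → 2 H
  atom 5: C, bond orders sum to 2 (valence 4) → 2 H
  atom 6: C, bond orders sum to 4 (valence 4) → 0 H
  atom 7: C, bond orders sum to 4 (valence 4) → 0 H
  atom 8: Br (halogen, monovalent) → 0 H
  atom 9: C, bond orders sum to 4 (valence 4) → 0 H
  atom 10: C, bond orders sum to 2 (valence 4) → 2 H
  atom 11: C, bond orders sum to 1 (valence 4) → 3 H
  atom 12: C, bond orders sum to 3 (valence 4) → 1 H
  atom 13: C, bond orders sum to 3 (valence 4) → 1 H
  atom 14: C, bond orders sum to 3 (valence 4) → 1 H
Totals → C:12, H:17, Br:1, S:1.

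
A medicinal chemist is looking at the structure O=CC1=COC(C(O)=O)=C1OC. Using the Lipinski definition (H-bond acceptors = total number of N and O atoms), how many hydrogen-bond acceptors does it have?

N atoms: 0; O atoms: 5.
Lipinski HBA = 0 + 5 = 5.

5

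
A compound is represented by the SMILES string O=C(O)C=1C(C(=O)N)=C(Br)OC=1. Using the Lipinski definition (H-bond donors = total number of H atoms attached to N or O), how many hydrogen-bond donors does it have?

3

Donors: find every N or O and count the H atoms it carries.
  atom 1 (O): bond orders sum to 2 → 0 H
  atom 3 (O): bond orders sum to 1 → 1 H
  atom 7 (O): bond orders sum to 2 → 0 H
  atom 8 (N): bond orders sum to 1 → 2 H
  atom 11 (O): bond orders sum to 2 → 0 H
Lipinski HBD = 3.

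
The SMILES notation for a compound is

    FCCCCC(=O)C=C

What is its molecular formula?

Walk through each heavy atom and fill implicit hydrogens from standard valence (C 4, N 3, O 2, S 2, halogen 1):
  atom 1: F (halogen, monovalent) → 0 H
  atom 2: C, bond orders sum to 2 (valence 4) → 2 H
  atom 3: C, bond orders sum to 2 (valence 4) → 2 H
  atom 4: C, bond orders sum to 2 (valence 4) → 2 H
  atom 5: C, bond orders sum to 2 (valence 4) → 2 H
  atom 6: C, bond orders sum to 4 (valence 4) → 0 H
  atom 7: O, bond orders sum to 2 (valence 2) → 0 H
  atom 8: C, bond orders sum to 3 (valence 4) → 1 H
  atom 9: C, bond orders sum to 2 (valence 4) → 2 H
Totals → C:7, H:11, F:1, O:1.

C7H11FO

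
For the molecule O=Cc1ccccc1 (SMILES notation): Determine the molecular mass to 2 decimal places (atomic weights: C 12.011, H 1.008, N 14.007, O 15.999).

First, the molecular formula is C7H6O (counting implicit H from valence).
  C: 7 × 12.011 = 84.077
  H: 6 × 1.008 = 6.048
  O: 1 × 15.999 = 15.999
Sum: 7×12.011 + 6×1.008 + 1×15.999 = 106.124 → 106.12 g/mol.

106.12 g/mol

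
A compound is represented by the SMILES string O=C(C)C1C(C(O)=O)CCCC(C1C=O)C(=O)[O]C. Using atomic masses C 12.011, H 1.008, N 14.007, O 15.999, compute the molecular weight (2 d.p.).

270.28 g/mol

First, the molecular formula is C13H18O6 (counting implicit H from valence).
  C: 13 × 12.011 = 156.143
  H: 18 × 1.008 = 18.144
  O: 6 × 15.999 = 95.994
Sum: 13×12.011 + 18×1.008 + 6×15.999 = 270.281 → 270.28 g/mol.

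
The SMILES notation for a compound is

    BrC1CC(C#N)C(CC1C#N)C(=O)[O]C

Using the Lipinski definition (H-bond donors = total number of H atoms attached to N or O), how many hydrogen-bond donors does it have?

Donors: find every N or O and count the H atoms it carries.
  atom 6 (N): bond orders sum to 3 → 0 H
  atom 11 (N): bond orders sum to 3 → 0 H
  atom 13 (O): bond orders sum to 2 → 0 H
  atom 14 (O): bond orders sum to 2 → 0 H
Lipinski HBD = 0.

0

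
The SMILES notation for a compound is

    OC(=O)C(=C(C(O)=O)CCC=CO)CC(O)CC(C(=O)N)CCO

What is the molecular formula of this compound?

Walk through each heavy atom and fill implicit hydrogens from standard valence (C 4, N 3, O 2, S 2, halogen 1):
  atom 1: O, bond orders sum to 1 (valence 2) → 1 H
  atom 2: C, bond orders sum to 4 (valence 4) → 0 H
  atom 3: O, bond orders sum to 2 (valence 2) → 0 H
  atom 4: C, bond orders sum to 4 (valence 4) → 0 H
  atom 5: C, bond orders sum to 4 (valence 4) → 0 H
  atom 6: C, bond orders sum to 4 (valence 4) → 0 H
  atom 7: O, bond orders sum to 1 (valence 2) → 1 H
  atom 8: O, bond orders sum to 2 (valence 2) → 0 H
  atom 9: C, bond orders sum to 2 (valence 4) → 2 H
  atom 10: C, bond orders sum to 2 (valence 4) → 2 H
  atom 11: C, bond orders sum to 3 (valence 4) → 1 H
  atom 12: C, bond orders sum to 3 (valence 4) → 1 H
  atom 13: O, bond orders sum to 1 (valence 2) → 1 H
  atom 14: C, bond orders sum to 2 (valence 4) → 2 H
  atom 15: C, bond orders sum to 3 (valence 4) → 1 H
  atom 16: O, bond orders sum to 1 (valence 2) → 1 H
  atom 17: C, bond orders sum to 2 (valence 4) → 2 H
  atom 18: C, bond orders sum to 3 (valence 4) → 1 H
  atom 19: C, bond orders sum to 4 (valence 4) → 0 H
  atom 20: O, bond orders sum to 2 (valence 2) → 0 H
  atom 21: N, bond orders sum to 1 (valence 3) → 2 H
  atom 22: C, bond orders sum to 2 (valence 4) → 2 H
  atom 23: C, bond orders sum to 2 (valence 4) → 2 H
  atom 24: O, bond orders sum to 1 (valence 2) → 1 H
Totals → C:15, H:23, N:1, O:8.

C15H23NO8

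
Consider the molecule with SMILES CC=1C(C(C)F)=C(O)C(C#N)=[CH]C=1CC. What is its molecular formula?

C12H14FNO

Walk through each heavy atom and fill implicit hydrogens from standard valence (C 4, N 3, O 2, S 2, halogen 1):
  atom 1: C, bond orders sum to 1 (valence 4) → 3 H
  atom 2: C, bond orders sum to 4 (valence 4) → 0 H
  atom 3: C, bond orders sum to 4 (valence 4) → 0 H
  atom 4: C, bond orders sum to 3 (valence 4) → 1 H
  atom 5: C, bond orders sum to 1 (valence 4) → 3 H
  atom 6: F (halogen, monovalent) → 0 H
  atom 7: C, bond orders sum to 4 (valence 4) → 0 H
  atom 8: O, bond orders sum to 1 (valence 2) → 1 H
  atom 9: C, bond orders sum to 4 (valence 4) → 0 H
  atom 10: C, bond orders sum to 4 (valence 4) → 0 H
  atom 11: N, bond orders sum to 3 (valence 3) → 0 H
  atom 12: C with explicit H count 1
  atom 13: C, bond orders sum to 4 (valence 4) → 0 H
  atom 14: C, bond orders sum to 2 (valence 4) → 2 H
  atom 15: C, bond orders sum to 1 (valence 4) → 3 H
Totals → C:12, H:14, F:1, N:1, O:1.
In Hill order: C12H14FNO.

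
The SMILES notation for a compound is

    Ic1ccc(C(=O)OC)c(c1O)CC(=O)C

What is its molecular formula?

C11H11IO4

Walk through each heavy atom and fill implicit hydrogens from standard valence (C 4, N 3, O 2, S 2, halogen 1); for lowercase aromatic atoms, an aromatic c carries 1 H when it has two neighbours and 0 H with three, and aromatic n carries 0 H:
  atom 1: I (halogen, monovalent) → 0 H
  atom 2: aromatic c, 3 neighbours → 0 H
  atom 3: aromatic c, 2 neighbours → 1 H
  atom 4: aromatic c, 2 neighbours → 1 H
  atom 5: aromatic c, 3 neighbours → 0 H
  atom 6: C, bond orders sum to 4 (valence 4) → 0 H
  atom 7: O, bond orders sum to 2 (valence 2) → 0 H
  atom 8: O, bond orders sum to 2 (valence 2) → 0 H
  atom 9: C, bond orders sum to 1 (valence 4) → 3 H
  atom 10: aromatic c, 3 neighbours → 0 H
  atom 11: aromatic c, 3 neighbours → 0 H
  atom 12: O, bond orders sum to 1 (valence 2) → 1 H
  atom 13: C, bond orders sum to 2 (valence 4) → 2 H
  atom 14: C, bond orders sum to 4 (valence 4) → 0 H
  atom 15: O, bond orders sum to 2 (valence 2) → 0 H
  atom 16: C, bond orders sum to 1 (valence 4) → 3 H
Totals → C:11, H:11, I:1, O:4.
In Hill order: C11H11IO4.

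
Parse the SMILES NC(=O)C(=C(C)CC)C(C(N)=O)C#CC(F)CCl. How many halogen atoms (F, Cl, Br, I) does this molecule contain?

2

Halogen atoms appear at heavy-atom positions 16, 18 (1×Cl, 1×F).
Other groups present: 1 alkene, 1 alkyne, 2 amide.
Halogen count: 2.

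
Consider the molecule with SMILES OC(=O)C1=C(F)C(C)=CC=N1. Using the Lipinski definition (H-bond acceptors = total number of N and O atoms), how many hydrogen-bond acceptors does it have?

3

N atoms: 1; O atoms: 2.
Lipinski HBA = 1 + 2 = 3.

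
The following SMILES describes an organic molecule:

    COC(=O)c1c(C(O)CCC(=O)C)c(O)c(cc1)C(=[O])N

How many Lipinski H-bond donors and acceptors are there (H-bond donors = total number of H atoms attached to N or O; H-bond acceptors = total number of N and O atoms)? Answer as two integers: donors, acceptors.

Donors: find every N or O and count the H atoms it carries.
  atom 2 (O): bond orders sum to 2 → 0 H
  atom 4 (O): bond orders sum to 2 → 0 H
  atom 8 (O): bond orders sum to 1 → 1 H
  atom 12 (O): bond orders sum to 2 → 0 H
  atom 15 (O): bond orders sum to 1 → 1 H
  atom 20 (O): bond orders sum to 2 → 0 H
  atom 21 (N): bond orders sum to 1 → 2 H
Lipinski HBD = 4.
Acceptors: N atoms = 1, O atoms = 6 → HBA = 7.

4, 7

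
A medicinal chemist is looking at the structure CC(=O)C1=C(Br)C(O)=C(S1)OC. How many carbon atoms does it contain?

Count every carbon token in the SMILES (each C, including those in ring-closure positions and inside branches).
Carbon count: 7.

7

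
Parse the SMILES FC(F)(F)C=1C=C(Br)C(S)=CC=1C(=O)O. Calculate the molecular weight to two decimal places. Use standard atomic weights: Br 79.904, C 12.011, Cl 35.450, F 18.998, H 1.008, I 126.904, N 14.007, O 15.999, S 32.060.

301.08 g/mol

First, the molecular formula is C8H4BrF3O2S (counting implicit H from valence).
  Br: 1 × 79.904 = 79.904
  C: 8 × 12.011 = 96.088
  F: 3 × 18.998 = 56.994
  H: 4 × 1.008 = 4.032
  O: 2 × 15.999 = 31.998
  S: 1 × 32.060 = 32.060
Sum: 1×79.904 + 8×12.011 + 3×18.998 + 4×1.008 + 2×15.999 + 1×32.060 = 301.076 → 301.08 g/mol.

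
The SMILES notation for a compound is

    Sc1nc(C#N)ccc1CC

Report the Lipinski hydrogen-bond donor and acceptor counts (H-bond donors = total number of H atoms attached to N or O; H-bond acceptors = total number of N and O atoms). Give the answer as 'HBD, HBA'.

Donors: find every N or O and count the H atoms it carries.
  atom 3 (N): bond orders sum to 3 → 0 H
  atom 6 (N): bond orders sum to 3 → 0 H
Lipinski HBD = 0.
Acceptors: N atoms = 2, O atoms = 0 → HBA = 2.

0, 2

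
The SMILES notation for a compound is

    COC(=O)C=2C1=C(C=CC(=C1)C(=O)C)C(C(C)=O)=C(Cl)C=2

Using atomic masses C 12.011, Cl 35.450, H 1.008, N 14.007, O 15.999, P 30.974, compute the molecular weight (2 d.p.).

First, the molecular formula is C16H13ClO4 (counting implicit H from valence).
  C: 16 × 12.011 = 192.176
  Cl: 1 × 35.450 = 35.450
  H: 13 × 1.008 = 13.104
  O: 4 × 15.999 = 63.996
Sum: 16×12.011 + 1×35.450 + 13×1.008 + 4×15.999 = 304.726 → 304.73 g/mol.

304.73 g/mol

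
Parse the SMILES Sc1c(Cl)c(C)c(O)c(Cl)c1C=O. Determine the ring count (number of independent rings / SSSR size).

In SMILES, each pair of matching ring-closure digits denotes one ring-closing bond; the number of such bonds equals the number of independent rings.
Ring-closure bonds here: 1.

1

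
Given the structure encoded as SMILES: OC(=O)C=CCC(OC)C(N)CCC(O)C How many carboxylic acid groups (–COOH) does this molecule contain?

1

The carboxylic acid motif appears at heavy-atom position 2 in the SMILES.
Other groups present: 1 alkene, 1 ether, 1 hydroxyl, 1 primary amine.
Carboxylic acid count: 1.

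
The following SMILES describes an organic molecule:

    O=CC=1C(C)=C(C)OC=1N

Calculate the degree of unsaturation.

Degree of unsaturation = (number of rings) + (number of π bonds).
Ring closures in the SMILES: 1.
π bonds: 3 double bonds (each 1 DoU) → 3 DoU from unsaturation.
Total DoU = 1 + 3 = 4.

4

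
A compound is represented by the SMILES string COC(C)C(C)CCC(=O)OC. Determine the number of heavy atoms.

12

Every atom symbol written in the SMILES (organic subset) is one heavy atom; implicit H are not written.
Heavy atoms by element → C:9, O:3.
Total: 12.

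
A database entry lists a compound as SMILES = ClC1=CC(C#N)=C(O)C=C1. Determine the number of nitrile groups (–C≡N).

1

The nitrile motif appears at heavy-atom position 5 in the SMILES.
Other groups present: 1 hydroxyl.
Nitrile count: 1.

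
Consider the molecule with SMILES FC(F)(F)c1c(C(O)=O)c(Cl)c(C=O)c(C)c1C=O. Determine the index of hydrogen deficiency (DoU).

7

Molecular formula: C11H6ClF3O4.
DoU = (2C + 2 + N − H − X) / 2, where X is the halogen count and O/S are ignored.
    = (2·11 + 2 + 0 − 6 − 4) / 2 = 14 / 2 = 7.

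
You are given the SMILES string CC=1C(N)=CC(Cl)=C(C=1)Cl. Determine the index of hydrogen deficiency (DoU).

4

Degree of unsaturation = (number of rings) + (number of π bonds).
Ring closures in the SMILES: 1.
π bonds: 3 double bonds (each 1 DoU) → 3 DoU from unsaturation.
Total DoU = 1 + 3 = 4.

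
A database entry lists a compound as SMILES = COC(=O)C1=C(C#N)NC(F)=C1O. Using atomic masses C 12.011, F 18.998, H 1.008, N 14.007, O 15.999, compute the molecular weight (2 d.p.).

184.13 g/mol

First, the molecular formula is C7H5FN2O3 (counting implicit H from valence).
  C: 7 × 12.011 = 84.077
  F: 1 × 18.998 = 18.998
  H: 5 × 1.008 = 5.040
  N: 2 × 14.007 = 28.014
  O: 3 × 15.999 = 47.997
Sum: 7×12.011 + 1×18.998 + 5×1.008 + 2×14.007 + 3×15.999 = 184.126 → 184.13 g/mol.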